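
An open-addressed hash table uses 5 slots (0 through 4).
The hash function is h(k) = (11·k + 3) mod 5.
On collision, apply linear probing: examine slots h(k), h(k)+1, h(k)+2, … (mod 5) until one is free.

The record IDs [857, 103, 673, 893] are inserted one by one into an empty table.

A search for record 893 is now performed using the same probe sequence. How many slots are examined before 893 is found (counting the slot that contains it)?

3

857 hashes to 0; slot 0 is free -> place at 0.
103 hashes to 1; slot 1 is free -> place at 1.
673 hashes to 1; 1 taken -> place at 2.
893 hashes to 1; 1,2 taken -> place at 3.
Table: [857, 103, 673, 893, ∅]
Lookup 893: h=1, probe 1,2,3 → found at 3.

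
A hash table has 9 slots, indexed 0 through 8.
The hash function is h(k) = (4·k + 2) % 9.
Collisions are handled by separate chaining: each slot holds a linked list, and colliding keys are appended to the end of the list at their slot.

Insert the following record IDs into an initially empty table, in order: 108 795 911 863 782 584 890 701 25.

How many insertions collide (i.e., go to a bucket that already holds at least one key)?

4

108 → bucket 2
795 → bucket 5
911 → bucket 1
863 → bucket 7
782 → bucket 7 (collision)
584 → bucket 7 (collision)
890 → bucket 7 (collision)
701 → bucket 7 (collision)
25 → bucket 3
Final buckets:
0: —
1: 911
2: 108
3: 25
4: —
5: 795
6: —
7: 863 -> 782 -> 584 -> 890 -> 701
8: —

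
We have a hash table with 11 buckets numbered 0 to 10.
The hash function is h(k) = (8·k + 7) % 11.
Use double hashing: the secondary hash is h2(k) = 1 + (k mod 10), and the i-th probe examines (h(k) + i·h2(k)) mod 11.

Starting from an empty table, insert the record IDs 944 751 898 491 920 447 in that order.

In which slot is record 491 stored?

944: h=2 -> slot 2
751: h=9 -> slot 9
898: h=8 -> slot 8
491: h=8, h2=2, probe 8,10 -> slot 10
920: h=8, h2=1, probe 8,9,10,0 -> slot 0
447: h=8, h2=8, probe 8,5 -> slot 5
Table: [920, ∅, 944, ∅, ∅, 447, ∅, ∅, 898, 751, 491]

10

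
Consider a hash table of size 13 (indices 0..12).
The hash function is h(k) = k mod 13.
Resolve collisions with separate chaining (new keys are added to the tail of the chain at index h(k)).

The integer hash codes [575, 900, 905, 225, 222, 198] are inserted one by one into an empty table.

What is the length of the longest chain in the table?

Insert 575: h=3, bucket 3 empty → new chain.
Insert 900: h=3, bucket 3 nonempty → append to chain.
Insert 905: h=8, bucket 8 empty → new chain.
Insert 225: h=4, bucket 4 empty → new chain.
Insert 222: h=1, bucket 1 empty → new chain.
Insert 198: h=3, bucket 3 nonempty → append to chain.
Final buckets:
0: _
1: 222
2: _
3: 575 -> 900 -> 198
4: 225
5: _
6: _
7: _
8: 905
9: _
10: _
11: _
12: _

3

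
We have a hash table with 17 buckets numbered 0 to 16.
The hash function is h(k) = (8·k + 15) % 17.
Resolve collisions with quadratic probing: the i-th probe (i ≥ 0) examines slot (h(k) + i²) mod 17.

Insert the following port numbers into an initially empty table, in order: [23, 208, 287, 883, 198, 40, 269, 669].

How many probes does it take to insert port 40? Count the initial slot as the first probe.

4

23 hashes to 12; slot 12 is free => place at 12.
208 hashes to 13; slot 13 is free => place at 13.
287 hashes to 16; slot 16 is free => place at 16.
883 hashes to 7; slot 7 is free => place at 7.
198 hashes to 1; slot 1 is free => place at 1.
40 hashes to 12; 12,13,16 taken => place at 4.
269 hashes to 8; slot 8 is free => place at 8.
669 hashes to 12; 12,13,16,4 taken => place at 11.
Table: [., 198, ., ., 40, ., ., 883, 269, ., ., 669, 23, 208, ., ., 287]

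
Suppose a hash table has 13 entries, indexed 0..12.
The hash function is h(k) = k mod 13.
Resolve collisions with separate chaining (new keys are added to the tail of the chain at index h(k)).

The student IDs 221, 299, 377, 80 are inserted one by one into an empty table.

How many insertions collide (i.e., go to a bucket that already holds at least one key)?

221 → bucket 0
299 → bucket 0 (collision)
377 → bucket 0 (collision)
80 → bucket 2
Final buckets:
0: 221 -> 299 -> 377
1: ∅
2: 80
3: ∅
4: ∅
5: ∅
6: ∅
7: ∅
8: ∅
9: ∅
10: ∅
11: ∅
12: ∅

2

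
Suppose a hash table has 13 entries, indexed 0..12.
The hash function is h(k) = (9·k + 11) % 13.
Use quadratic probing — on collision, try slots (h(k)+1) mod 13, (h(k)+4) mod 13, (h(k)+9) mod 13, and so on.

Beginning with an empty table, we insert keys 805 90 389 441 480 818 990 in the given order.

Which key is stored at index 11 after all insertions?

441

805: h=2 → slot 2
90: h=2, probe 2,3 → slot 3
389: h=2, probe 2,3,6 → slot 6
441: h=2, probe 2,3,6,11 → slot 11
480: h=2, probe 2,3,6,11,5 → slot 5
818: h=2, probe 2,3,6,11,5,1 → slot 1
990: h=3, probe 3,4 → slot 4
Table: [-, 818, 805, 90, 990, 480, 389, -, -, -, -, 441, -]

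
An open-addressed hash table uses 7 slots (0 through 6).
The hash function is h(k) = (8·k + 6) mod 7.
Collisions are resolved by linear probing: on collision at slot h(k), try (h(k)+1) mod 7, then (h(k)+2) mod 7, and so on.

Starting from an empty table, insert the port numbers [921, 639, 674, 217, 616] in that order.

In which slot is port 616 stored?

921: h=3 => slot 3
639: h=1 => slot 1
674: h=1, probe 1,2 => slot 2
217: h=6 => slot 6
616: h=6, probe 6,0 => slot 0
Table: [616, 639, 674, 921, ., ., 217]

0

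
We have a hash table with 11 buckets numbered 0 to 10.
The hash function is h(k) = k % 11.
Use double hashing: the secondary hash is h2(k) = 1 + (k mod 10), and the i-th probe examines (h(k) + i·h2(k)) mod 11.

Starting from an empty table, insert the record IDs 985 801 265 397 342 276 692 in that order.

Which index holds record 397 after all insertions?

3

985: h=6 => slot 6
801: h=9 => slot 9
265: h=1 => slot 1
397: h=1, h2=8, probe 1,9,6,3 => slot 3
342: h=1, h2=3, probe 1,4 => slot 4
276: h=1, h2=7, probe 1,8 => slot 8
692: h=10 => slot 10
Table: [—, 265, —, 397, 342, —, 985, —, 276, 801, 692]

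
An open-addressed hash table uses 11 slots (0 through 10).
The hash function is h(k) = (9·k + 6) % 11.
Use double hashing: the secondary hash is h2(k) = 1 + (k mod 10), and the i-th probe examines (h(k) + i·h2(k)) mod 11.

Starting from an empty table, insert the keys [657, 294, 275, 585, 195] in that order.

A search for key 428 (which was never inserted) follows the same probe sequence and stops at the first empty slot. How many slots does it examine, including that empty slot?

3

657: h=1 -> slot 1
294: h=1, h2=5, probe 1,6 -> slot 6
275: h=6, h2=6, probe 6,1,7 -> slot 7
585: h=2 -> slot 2
195: h=1, h2=6, probe 1,7,2,8 -> slot 8
Table: [∅, 657, 585, ∅, ∅, ∅, 294, 275, 195, ∅, ∅]
Lookup 428: h=8, h2=9, probe 8,6,4 → slot 4 empty, not found.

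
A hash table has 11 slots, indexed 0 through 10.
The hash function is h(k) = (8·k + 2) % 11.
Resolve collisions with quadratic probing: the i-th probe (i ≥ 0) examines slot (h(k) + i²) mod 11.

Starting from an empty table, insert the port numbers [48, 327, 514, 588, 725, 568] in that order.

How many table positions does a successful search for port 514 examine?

48 hashes to 1; slot 1 is free => place at 1.
327 hashes to 0; slot 0 is free => place at 0.
514 hashes to 0; 0,1 taken => place at 4.
588 hashes to 9; slot 9 is free => place at 9.
725 hashes to 5; slot 5 is free => place at 5.
568 hashes to 3; slot 3 is free => place at 3.
Table: [327, 48, ∅, 568, 514, 725, ∅, ∅, ∅, 588, ∅]
Lookup 514: h=0, probe 0,1,4 → found at 4.

3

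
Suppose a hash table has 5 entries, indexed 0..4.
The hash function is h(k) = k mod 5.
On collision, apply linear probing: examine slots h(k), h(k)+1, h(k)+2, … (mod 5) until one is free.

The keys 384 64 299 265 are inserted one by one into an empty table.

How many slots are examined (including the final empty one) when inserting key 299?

3

384 hashes to 4; slot 4 is free -> place at 4.
64 hashes to 4; 4 taken -> place at 0.
299 hashes to 4; 4,0 taken -> place at 1.
265 hashes to 0; 0,1 taken -> place at 2.
Table: [64, 299, 265, _, 384]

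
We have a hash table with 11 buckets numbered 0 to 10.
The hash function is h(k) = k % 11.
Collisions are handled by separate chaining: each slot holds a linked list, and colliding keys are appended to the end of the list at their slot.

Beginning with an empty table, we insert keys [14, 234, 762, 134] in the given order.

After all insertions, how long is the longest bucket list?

Insert 14: h=3, bucket 3 empty -> new chain.
Insert 234: h=3, bucket 3 nonempty -> append to chain.
Insert 762: h=3, bucket 3 nonempty -> append to chain.
Insert 134: h=2, bucket 2 empty -> new chain.
Final buckets:
0: -
1: -
2: 134
3: 14 -> 234 -> 762
4: -
5: -
6: -
7: -
8: -
9: -
10: -

3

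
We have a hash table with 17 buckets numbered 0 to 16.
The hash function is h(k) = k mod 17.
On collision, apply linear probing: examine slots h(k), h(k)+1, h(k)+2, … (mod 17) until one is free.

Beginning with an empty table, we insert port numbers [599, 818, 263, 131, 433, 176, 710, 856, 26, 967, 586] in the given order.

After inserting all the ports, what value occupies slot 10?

599 hashes to 4; slot 4 is free -> place at 4.
818 hashes to 2; slot 2 is free -> place at 2.
263 hashes to 8; slot 8 is free -> place at 8.
131 hashes to 12; slot 12 is free -> place at 12.
433 hashes to 8; 8 taken -> place at 9.
176 hashes to 6; slot 6 is free -> place at 6.
710 hashes to 13; slot 13 is free -> place at 13.
856 hashes to 6; 6 taken -> place at 7.
26 hashes to 9; 9 taken -> place at 10.
967 hashes to 15; slot 15 is free -> place at 15.
586 hashes to 8; 8,9,10 taken -> place at 11.
Table: [_, _, 818, _, 599, _, 176, 856, 263, 433, 26, 586, 131, 710, _, 967, _]

26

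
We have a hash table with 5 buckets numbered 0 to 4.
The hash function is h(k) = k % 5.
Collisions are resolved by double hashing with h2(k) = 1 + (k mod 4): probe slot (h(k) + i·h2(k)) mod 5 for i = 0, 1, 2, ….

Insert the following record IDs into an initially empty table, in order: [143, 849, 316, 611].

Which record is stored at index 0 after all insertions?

143 hashes to 3; slot 3 is free -> place at 3.
849 hashes to 4; slot 4 is free -> place at 4.
316 hashes to 1; slot 1 is free -> place at 1.
611 hashes to 1, h2=4; 1 taken -> place at 0.
Table: [611, 316, -, 143, 849]

611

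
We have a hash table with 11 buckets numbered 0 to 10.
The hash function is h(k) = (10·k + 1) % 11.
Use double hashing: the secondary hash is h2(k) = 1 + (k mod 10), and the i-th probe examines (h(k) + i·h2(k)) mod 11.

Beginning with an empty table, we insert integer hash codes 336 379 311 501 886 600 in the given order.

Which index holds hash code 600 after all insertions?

10

Insert 336: h=6, slot 6 empty => index 6.
Insert 379: h=7, slot 7 empty => index 7.
Insert 311: h=9, slot 9 empty => index 9.
Insert 501: h=6, h2=2, slot 6 occupied => index 8.
Insert 886: h=6, h2=7, slot 6 occupied => index 2.
Insert 600: h=6, h2=1, slots 6,7,8,9 occupied => index 10.
Table: [—, —, 886, —, —, —, 336, 379, 501, 311, 600]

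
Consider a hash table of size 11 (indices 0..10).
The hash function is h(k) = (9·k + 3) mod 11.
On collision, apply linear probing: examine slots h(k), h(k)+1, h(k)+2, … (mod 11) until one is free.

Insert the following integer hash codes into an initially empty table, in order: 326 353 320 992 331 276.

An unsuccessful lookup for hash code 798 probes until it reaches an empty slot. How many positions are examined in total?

326 hashes to 0; slot 0 is free => place at 0.
353 hashes to 1; slot 1 is free => place at 1.
320 hashes to 1; 1 taken => place at 2.
992 hashes to 10; slot 10 is free => place at 10.
331 hashes to 1; 1,2 taken => place at 3.
276 hashes to 1; 1,2,3 taken => place at 4.
Table: [326, 353, 320, 331, 276, -, -, -, -, -, 992]
Lookup 798: h=2, probe 2,3,4,5 → slot 5 empty, not found.

4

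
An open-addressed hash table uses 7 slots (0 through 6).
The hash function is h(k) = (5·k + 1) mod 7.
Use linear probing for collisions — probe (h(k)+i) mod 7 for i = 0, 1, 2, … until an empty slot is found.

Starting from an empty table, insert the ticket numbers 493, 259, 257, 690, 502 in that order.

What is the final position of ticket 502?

Insert 493: h=2, slot 2 empty → index 2.
Insert 259: h=1, slot 1 empty → index 1.
Insert 257: h=5, slot 5 empty → index 5.
Insert 690: h=0, slot 0 empty → index 0.
Insert 502: h=5, slot 5 occupied → index 6.
Table: [690, 259, 493, _, _, 257, 502]

6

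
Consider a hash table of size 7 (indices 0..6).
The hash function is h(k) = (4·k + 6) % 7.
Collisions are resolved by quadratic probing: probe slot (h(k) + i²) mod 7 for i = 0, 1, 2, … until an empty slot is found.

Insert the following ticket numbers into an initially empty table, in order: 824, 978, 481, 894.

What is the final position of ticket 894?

Insert 824: h=5, slot 5 empty => index 5.
Insert 978: h=5, slot 5 occupied => index 6.
Insert 481: h=5, slots 5,6 occupied => index 2.
Insert 894: h=5, slots 5,6,2 occupied => index 0.
Table: [894, _, 481, _, _, 824, 978]

0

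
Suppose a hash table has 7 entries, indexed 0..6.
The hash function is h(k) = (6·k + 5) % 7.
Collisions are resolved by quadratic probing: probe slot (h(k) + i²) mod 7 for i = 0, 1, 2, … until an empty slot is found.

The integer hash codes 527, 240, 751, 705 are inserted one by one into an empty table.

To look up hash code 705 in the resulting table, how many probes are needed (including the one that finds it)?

527 hashes to 3; slot 3 is free -> place at 3.
240 hashes to 3; 3 taken -> place at 4.
751 hashes to 3; 3,4 taken -> place at 0.
705 hashes to 0; 0 taken -> place at 1.
Table: [751, 705, _, 527, 240, _, _]
Lookup 705: h=0, probe 0,1 → found at 1.

2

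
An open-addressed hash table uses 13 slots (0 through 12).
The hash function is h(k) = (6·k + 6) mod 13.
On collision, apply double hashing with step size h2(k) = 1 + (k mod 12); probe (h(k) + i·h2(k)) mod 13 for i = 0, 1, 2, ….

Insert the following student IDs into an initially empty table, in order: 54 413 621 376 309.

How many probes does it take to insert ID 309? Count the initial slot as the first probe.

Insert 54: h=5, slot 5 empty -> index 5.
Insert 413: h=1, slot 1 empty -> index 1.
Insert 621: h=1, h2=10, slot 1 occupied -> index 11.
Insert 376: h=0, slot 0 empty -> index 0.
Insert 309: h=1, h2=10, slots 1,11 occupied -> index 8.
Table: [376, 413, ., ., ., 54, ., ., 309, ., ., 621, .]

3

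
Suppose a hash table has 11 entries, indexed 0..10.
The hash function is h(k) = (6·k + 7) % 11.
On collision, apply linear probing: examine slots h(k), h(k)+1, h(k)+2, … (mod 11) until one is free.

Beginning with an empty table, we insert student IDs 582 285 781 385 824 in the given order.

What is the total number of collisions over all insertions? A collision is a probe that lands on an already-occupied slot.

Insert 582: h=1, slot 1 empty => index 1.
Insert 285: h=1, slot 1 occupied => index 2.
Insert 781: h=7, slot 7 empty => index 7.
Insert 385: h=7, slot 7 occupied => index 8.
Insert 824: h=1, slots 1,2 occupied => index 3.
Table: [., 582, 285, 824, ., ., ., 781, 385, ., .]

4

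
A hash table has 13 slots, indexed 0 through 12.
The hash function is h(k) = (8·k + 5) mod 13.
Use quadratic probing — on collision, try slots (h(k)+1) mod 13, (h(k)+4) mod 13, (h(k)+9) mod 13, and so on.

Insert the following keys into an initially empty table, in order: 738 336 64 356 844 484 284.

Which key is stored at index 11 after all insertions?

844

738 hashes to 7; slot 7 is free => place at 7.
336 hashes to 2; slot 2 is free => place at 2.
64 hashes to 10; slot 10 is free => place at 10.
356 hashes to 6; slot 6 is free => place at 6.
844 hashes to 10; 10 taken => place at 11.
484 hashes to 3; slot 3 is free => place at 3.
284 hashes to 2; 2,3,6,11 taken => place at 5.
Table: [_, _, 336, 484, _, 284, 356, 738, _, _, 64, 844, _]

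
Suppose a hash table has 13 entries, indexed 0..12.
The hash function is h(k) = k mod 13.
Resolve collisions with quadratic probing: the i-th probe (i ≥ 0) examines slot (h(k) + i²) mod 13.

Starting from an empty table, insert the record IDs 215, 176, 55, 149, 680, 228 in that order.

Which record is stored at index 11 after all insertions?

215 hashes to 7; slot 7 is free → place at 7.
176 hashes to 7; 7 taken → place at 8.
55 hashes to 3; slot 3 is free → place at 3.
149 hashes to 6; slot 6 is free → place at 6.
680 hashes to 4; slot 4 is free → place at 4.
228 hashes to 7; 7,8 taken → place at 11.
Table: [_, _, _, 55, 680, _, 149, 215, 176, _, _, 228, _]

228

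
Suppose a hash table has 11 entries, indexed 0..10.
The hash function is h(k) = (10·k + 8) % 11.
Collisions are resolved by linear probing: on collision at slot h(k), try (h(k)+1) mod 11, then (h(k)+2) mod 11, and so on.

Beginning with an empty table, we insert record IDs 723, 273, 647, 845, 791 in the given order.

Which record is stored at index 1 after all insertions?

Insert 723: h=0, slot 0 empty => index 0.
Insert 273: h=10, slot 10 empty => index 10.
Insert 647: h=10, slots 10,0 occupied => index 1.
Insert 845: h=10, slots 10,0,1 occupied => index 2.
Insert 791: h=9, slot 9 empty => index 9.
Table: [723, 647, 845, ∅, ∅, ∅, ∅, ∅, ∅, 791, 273]

647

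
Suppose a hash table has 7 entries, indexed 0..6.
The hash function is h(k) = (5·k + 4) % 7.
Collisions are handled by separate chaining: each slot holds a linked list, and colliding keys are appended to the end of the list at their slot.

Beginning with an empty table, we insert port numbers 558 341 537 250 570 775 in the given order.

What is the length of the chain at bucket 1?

5

558 → bucket 1
341 → bucket 1 (collision)
537 → bucket 1 (collision)
250 → bucket 1 (collision)
570 → bucket 5
775 → bucket 1 (collision)
Final buckets:
0: _
1: 558 -> 341 -> 537 -> 250 -> 775
2: _
3: _
4: _
5: 570
6: _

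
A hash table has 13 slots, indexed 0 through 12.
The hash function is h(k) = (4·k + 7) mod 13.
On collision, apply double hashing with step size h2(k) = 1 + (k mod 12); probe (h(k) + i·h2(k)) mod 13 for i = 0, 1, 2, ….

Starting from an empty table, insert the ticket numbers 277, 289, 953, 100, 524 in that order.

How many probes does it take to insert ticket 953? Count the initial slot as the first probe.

2

Insert 277: h=10, slot 10 empty => index 10.
Insert 289: h=6, slot 6 empty => index 6.
Insert 953: h=10, h2=6, slot 10 occupied => index 3.
Insert 100: h=4, slot 4 empty => index 4.
Insert 524: h=10, h2=9, slots 10,6 occupied => index 2.
Table: [∅, ∅, 524, 953, 100, ∅, 289, ∅, ∅, ∅, 277, ∅, ∅]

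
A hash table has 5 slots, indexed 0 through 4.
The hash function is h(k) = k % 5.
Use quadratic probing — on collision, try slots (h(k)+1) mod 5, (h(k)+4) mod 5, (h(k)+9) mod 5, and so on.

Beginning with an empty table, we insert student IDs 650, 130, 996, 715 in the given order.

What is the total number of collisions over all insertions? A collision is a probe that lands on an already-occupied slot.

4

650: h=0 -> slot 0
130: h=0, probe 0,1 -> slot 1
996: h=1, probe 1,2 -> slot 2
715: h=0, probe 0,1,4 -> slot 4
Table: [650, 130, 996, —, 715]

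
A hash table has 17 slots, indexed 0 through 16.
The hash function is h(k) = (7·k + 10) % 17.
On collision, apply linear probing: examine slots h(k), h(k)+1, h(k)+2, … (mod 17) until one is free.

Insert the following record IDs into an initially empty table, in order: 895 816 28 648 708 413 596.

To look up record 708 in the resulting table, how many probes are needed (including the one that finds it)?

3

895 hashes to 2; slot 2 is free -> place at 2.
816 hashes to 10; slot 10 is free -> place at 10.
28 hashes to 2; 2 taken -> place at 3.
648 hashes to 7; slot 7 is free -> place at 7.
708 hashes to 2; 2,3 taken -> place at 4.
413 hashes to 11; slot 11 is free -> place at 11.
596 hashes to 0; slot 0 is free -> place at 0.
Table: [596, ∅, 895, 28, 708, ∅, ∅, 648, ∅, ∅, 816, 413, ∅, ∅, ∅, ∅, ∅]
Lookup 708: h=2, probe 2,3,4 → found at 4.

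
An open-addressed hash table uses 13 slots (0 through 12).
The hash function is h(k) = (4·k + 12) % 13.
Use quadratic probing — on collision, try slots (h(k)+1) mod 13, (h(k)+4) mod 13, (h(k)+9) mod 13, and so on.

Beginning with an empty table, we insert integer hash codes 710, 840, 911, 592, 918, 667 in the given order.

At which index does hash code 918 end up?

9

Insert 710: h=5, slot 5 empty → index 5.
Insert 840: h=5, slot 5 occupied → index 6.
Insert 911: h=3, slot 3 empty → index 3.
Insert 592: h=1, slot 1 empty → index 1.
Insert 918: h=5, slots 5,6 occupied → index 9.
Insert 667: h=2, slot 2 empty → index 2.
Table: [-, 592, 667, 911, -, 710, 840, -, -, 918, -, -, -]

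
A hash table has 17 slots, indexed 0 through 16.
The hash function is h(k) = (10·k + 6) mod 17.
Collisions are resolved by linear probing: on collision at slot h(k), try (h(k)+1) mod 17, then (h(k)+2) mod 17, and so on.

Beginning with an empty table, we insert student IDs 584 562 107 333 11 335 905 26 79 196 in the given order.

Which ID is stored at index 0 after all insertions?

79

Insert 584: h=15, slot 15 empty → index 15.
Insert 562: h=16, slot 16 empty → index 16.
Insert 107: h=5, slot 5 empty → index 5.
Insert 333: h=4, slot 4 empty → index 4.
Insert 11: h=14, slot 14 empty → index 14.
Insert 335: h=7, slot 7 empty → index 7.
Insert 905: h=12, slot 12 empty → index 12.
Insert 26: h=11, slot 11 empty → index 11.
Insert 79: h=14, slots 14,15,16 occupied → index 0.
Insert 196: h=11, slots 11,12 occupied → index 13.
Table: [79, _, _, _, 333, 107, _, 335, _, _, _, 26, 905, 196, 11, 584, 562]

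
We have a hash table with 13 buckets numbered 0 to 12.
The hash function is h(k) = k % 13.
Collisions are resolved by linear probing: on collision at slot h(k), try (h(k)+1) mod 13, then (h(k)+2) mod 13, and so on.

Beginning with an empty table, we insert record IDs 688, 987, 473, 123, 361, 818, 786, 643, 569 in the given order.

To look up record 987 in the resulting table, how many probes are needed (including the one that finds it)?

2

688 hashes to 12; slot 12 is free -> place at 12.
987 hashes to 12; 12 taken -> place at 0.
473 hashes to 5; slot 5 is free -> place at 5.
123 hashes to 6; slot 6 is free -> place at 6.
361 hashes to 10; slot 10 is free -> place at 10.
818 hashes to 12; 12,0 taken -> place at 1.
786 hashes to 6; 6 taken -> place at 7.
643 hashes to 6; 6,7 taken -> place at 8.
569 hashes to 10; 10 taken -> place at 11.
Table: [987, 818, —, —, —, 473, 123, 786, 643, —, 361, 569, 688]
Lookup 987: h=12, probe 12,0 → found at 0.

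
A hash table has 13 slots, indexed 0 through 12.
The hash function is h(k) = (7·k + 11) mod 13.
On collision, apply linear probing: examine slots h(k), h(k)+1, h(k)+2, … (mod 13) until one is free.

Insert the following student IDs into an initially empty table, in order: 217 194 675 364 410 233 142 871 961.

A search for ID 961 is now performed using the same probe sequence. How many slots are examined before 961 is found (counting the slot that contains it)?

217 hashes to 9; slot 9 is free → place at 9.
194 hashes to 4; slot 4 is free → place at 4.
675 hashes to 4; 4 taken → place at 5.
364 hashes to 11; slot 11 is free → place at 11.
410 hashes to 8; slot 8 is free → place at 8.
233 hashes to 4; 4,5 taken → place at 6.
142 hashes to 4; 4,5,6 taken → place at 7.
871 hashes to 11; 11 taken → place at 12.
961 hashes to 4; 4,5,6,7,8,9 taken → place at 10.
Table: [., ., ., ., 194, 675, 233, 142, 410, 217, 961, 364, 871]
Lookup 961: h=4, probe 4,5,6,7,8,9,10 → found at 10.

7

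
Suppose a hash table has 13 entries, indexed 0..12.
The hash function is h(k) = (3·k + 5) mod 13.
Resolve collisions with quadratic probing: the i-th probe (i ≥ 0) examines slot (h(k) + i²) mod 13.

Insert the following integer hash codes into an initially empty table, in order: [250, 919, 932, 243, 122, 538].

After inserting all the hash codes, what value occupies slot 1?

Insert 250: h=1, slot 1 empty -> index 1.
Insert 919: h=6, slot 6 empty -> index 6.
Insert 932: h=6, slot 6 occupied -> index 7.
Insert 243: h=6, slots 6,7 occupied -> index 10.
Insert 122: h=7, slot 7 occupied -> index 8.
Insert 538: h=7, slots 7,8 occupied -> index 11.
Table: [_, 250, _, _, _, _, 919, 932, 122, _, 243, 538, _]

250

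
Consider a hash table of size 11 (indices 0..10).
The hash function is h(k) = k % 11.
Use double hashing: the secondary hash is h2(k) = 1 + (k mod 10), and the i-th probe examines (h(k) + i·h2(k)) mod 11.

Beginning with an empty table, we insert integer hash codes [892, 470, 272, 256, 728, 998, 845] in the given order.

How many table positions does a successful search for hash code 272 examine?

2

Insert 892: h=1, slot 1 empty => index 1.
Insert 470: h=8, slot 8 empty => index 8.
Insert 272: h=8, h2=3, slot 8 occupied => index 0.
Insert 256: h=3, slot 3 empty => index 3.
Insert 728: h=2, slot 2 empty => index 2.
Insert 998: h=8, h2=9, slot 8 occupied => index 6.
Insert 845: h=9, slot 9 empty => index 9.
Table: [272, 892, 728, 256, ∅, ∅, 998, ∅, 470, 845, ∅]
Lookup 272: h=8, h2=3, probe 8,0 → found at 0.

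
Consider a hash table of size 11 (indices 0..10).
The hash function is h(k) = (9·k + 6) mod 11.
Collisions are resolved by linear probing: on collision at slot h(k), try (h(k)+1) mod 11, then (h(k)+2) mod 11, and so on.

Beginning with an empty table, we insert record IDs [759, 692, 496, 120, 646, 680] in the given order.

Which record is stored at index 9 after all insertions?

Insert 759: h=6, slot 6 empty -> index 6.
Insert 692: h=8, slot 8 empty -> index 8.
Insert 496: h=4, slot 4 empty -> index 4.
Insert 120: h=8, slot 8 occupied -> index 9.
Insert 646: h=1, slot 1 empty -> index 1.
Insert 680: h=10, slot 10 empty -> index 10.
Table: [_, 646, _, _, 496, _, 759, _, 692, 120, 680]

120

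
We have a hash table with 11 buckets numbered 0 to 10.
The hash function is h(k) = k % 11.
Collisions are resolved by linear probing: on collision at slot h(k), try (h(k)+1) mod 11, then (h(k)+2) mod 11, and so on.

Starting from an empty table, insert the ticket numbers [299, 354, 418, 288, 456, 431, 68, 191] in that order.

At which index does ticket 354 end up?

299 hashes to 2; slot 2 is free → place at 2.
354 hashes to 2; 2 taken → place at 3.
418 hashes to 0; slot 0 is free → place at 0.
288 hashes to 2; 2,3 taken → place at 4.
456 hashes to 5; slot 5 is free → place at 5.
431 hashes to 2; 2,3,4,5 taken → place at 6.
68 hashes to 2; 2,3,4,5,6 taken → place at 7.
191 hashes to 4; 4,5,6,7 taken → place at 8.
Table: [418, ∅, 299, 354, 288, 456, 431, 68, 191, ∅, ∅]

3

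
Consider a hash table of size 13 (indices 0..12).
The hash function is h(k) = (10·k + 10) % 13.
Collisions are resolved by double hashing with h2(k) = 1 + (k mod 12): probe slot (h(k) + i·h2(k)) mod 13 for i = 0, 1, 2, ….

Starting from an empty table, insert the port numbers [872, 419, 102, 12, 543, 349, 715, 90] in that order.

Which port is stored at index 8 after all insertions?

90

Insert 872: h=7, slot 7 empty => index 7.
Insert 419: h=1, slot 1 empty => index 1.
Insert 102: h=3, slot 3 empty => index 3.
Insert 12: h=0, slot 0 empty => index 0.
Insert 543: h=6, slot 6 empty => index 6.
Insert 349: h=3, h2=2, slot 3 occupied => index 5.
Insert 715: h=10, slot 10 empty => index 10.
Insert 90: h=0, h2=7, slots 0,7,1 occupied => index 8.
Table: [12, 419, ∅, 102, ∅, 349, 543, 872, 90, ∅, 715, ∅, ∅]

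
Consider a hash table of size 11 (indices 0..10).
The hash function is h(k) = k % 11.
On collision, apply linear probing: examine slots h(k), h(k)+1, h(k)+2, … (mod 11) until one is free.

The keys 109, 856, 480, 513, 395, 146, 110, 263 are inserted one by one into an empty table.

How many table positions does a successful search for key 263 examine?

Insert 109: h=10, slot 10 empty -> index 10.
Insert 856: h=9, slot 9 empty -> index 9.
Insert 480: h=7, slot 7 empty -> index 7.
Insert 513: h=7, slot 7 occupied -> index 8.
Insert 395: h=10, slot 10 occupied -> index 0.
Insert 146: h=3, slot 3 empty -> index 3.
Insert 110: h=0, slot 0 occupied -> index 1.
Insert 263: h=10, slots 10,0,1 occupied -> index 2.
Table: [395, 110, 263, 146, —, —, —, 480, 513, 856, 109]
Lookup 263: h=10, probe 10,0,1,2 → found at 2.

4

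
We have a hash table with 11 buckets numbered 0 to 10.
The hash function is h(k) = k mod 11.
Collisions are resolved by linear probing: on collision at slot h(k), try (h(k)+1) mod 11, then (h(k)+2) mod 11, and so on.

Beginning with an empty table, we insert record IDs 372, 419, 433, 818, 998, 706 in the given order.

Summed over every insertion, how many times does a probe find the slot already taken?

1

372: h=9 -> slot 9
419: h=1 -> slot 1
433: h=4 -> slot 4
818: h=4, probe 4,5 -> slot 5
998: h=8 -> slot 8
706: h=2 -> slot 2
Table: [., 419, 706, ., 433, 818, ., ., 998, 372, .]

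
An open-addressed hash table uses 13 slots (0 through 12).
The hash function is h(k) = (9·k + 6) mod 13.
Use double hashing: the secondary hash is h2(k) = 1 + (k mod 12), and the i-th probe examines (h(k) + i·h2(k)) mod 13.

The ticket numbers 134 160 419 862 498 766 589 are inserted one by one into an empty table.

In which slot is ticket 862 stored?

1

134: h=3 -> slot 3
160: h=3, h2=5, probe 3,8 -> slot 8
419: h=7 -> slot 7
862: h=3, h2=11, probe 3,1 -> slot 1
498: h=3, h2=7, probe 3,10 -> slot 10
766: h=10, h2=11, probe 10,8,6 -> slot 6
589: h=3, h2=2, probe 3,5 -> slot 5
Table: [-, 862, -, 134, -, 589, 766, 419, 160, -, 498, -, -]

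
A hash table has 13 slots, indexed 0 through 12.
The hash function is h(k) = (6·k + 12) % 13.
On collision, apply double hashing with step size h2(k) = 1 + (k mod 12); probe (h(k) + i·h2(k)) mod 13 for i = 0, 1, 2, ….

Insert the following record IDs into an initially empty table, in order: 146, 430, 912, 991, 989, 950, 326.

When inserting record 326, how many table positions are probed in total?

4

146: h=4 => slot 4
430: h=5 => slot 5
912: h=11 => slot 11
991: h=4, h2=8, probe 4,12 => slot 12
989: h=5, h2=6, probe 5,11,4,10 => slot 10
950: h=5, h2=3, probe 5,8 => slot 8
326: h=5, h2=3, probe 5,8,11,1 => slot 1
Table: [∅, 326, ∅, ∅, 146, 430, ∅, ∅, 950, ∅, 989, 912, 991]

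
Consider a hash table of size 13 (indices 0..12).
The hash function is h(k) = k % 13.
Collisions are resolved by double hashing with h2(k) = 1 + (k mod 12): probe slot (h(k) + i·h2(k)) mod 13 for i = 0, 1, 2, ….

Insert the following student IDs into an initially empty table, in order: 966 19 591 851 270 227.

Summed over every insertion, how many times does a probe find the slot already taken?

966 hashes to 4; slot 4 is free => place at 4.
19 hashes to 6; slot 6 is free => place at 6.
591 hashes to 6, h2=4; 6 taken => place at 10.
851 hashes to 6, h2=12; 6 taken => place at 5.
270 hashes to 10, h2=7; 10,4 taken => place at 11.
227 hashes to 6, h2=12; 6,5,4 taken => place at 3.
Table: [-, -, -, 227, 966, 851, 19, -, -, -, 591, 270, -]

7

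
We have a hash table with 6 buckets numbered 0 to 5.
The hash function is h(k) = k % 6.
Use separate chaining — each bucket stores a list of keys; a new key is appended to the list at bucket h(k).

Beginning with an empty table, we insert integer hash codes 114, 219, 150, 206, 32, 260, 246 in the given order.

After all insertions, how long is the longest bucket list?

3

114 → bucket 0
219 → bucket 3
150 → bucket 0 (collision)
206 → bucket 2
32 → bucket 2 (collision)
260 → bucket 2 (collision)
246 → bucket 0 (collision)
Final buckets:
0: 114 -> 150 -> 246
1: —
2: 206 -> 32 -> 260
3: 219
4: —
5: —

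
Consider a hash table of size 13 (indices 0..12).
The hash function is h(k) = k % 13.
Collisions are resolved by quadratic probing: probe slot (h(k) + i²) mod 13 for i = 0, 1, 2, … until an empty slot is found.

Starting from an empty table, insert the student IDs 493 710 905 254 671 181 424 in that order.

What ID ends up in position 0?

181

493 hashes to 12; slot 12 is free → place at 12.
710 hashes to 8; slot 8 is free → place at 8.
905 hashes to 8; 8 taken → place at 9.
254 hashes to 7; slot 7 is free → place at 7.
671 hashes to 8; 8,9,12 taken → place at 4.
181 hashes to 12; 12 taken → place at 0.
424 hashes to 8; 8,9,12,4 taken → place at 11.
Table: [181, ∅, ∅, ∅, 671, ∅, ∅, 254, 710, 905, ∅, 424, 493]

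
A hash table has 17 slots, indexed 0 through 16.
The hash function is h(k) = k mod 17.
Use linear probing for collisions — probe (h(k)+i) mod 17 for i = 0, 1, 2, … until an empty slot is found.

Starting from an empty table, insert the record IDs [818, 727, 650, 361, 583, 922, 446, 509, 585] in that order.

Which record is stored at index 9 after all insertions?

Insert 818: h=2, slot 2 empty => index 2.
Insert 727: h=13, slot 13 empty => index 13.
Insert 650: h=4, slot 4 empty => index 4.
Insert 361: h=4, slot 4 occupied => index 5.
Insert 583: h=5, slot 5 occupied => index 6.
Insert 922: h=4, slots 4,5,6 occupied => index 7.
Insert 446: h=4, slots 4,5,6,7 occupied => index 8.
Insert 509: h=16, slot 16 empty => index 16.
Insert 585: h=7, slots 7,8 occupied => index 9.
Table: [-, -, 818, -, 650, 361, 583, 922, 446, 585, -, -, -, 727, -, -, 509]

585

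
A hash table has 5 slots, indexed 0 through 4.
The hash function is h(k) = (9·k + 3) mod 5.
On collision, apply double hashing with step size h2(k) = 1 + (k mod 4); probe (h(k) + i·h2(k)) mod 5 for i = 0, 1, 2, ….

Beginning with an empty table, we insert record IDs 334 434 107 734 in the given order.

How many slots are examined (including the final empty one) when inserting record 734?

334 hashes to 4; slot 4 is free => place at 4.
434 hashes to 4, h2=3; 4 taken => place at 2.
107 hashes to 1; slot 1 is free => place at 1.
734 hashes to 4, h2=3; 4,2 taken => place at 0.
Table: [734, 107, 434, _, 334]

3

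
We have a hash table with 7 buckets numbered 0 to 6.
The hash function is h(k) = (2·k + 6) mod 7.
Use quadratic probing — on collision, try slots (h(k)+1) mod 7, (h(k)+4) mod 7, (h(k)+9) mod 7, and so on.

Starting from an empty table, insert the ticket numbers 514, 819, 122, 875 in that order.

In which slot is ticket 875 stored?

514: h=5 => slot 5
819: h=6 => slot 6
122: h=5, probe 5,6,2 => slot 2
875: h=6, probe 6,0 => slot 0
Table: [875, ∅, 122, ∅, ∅, 514, 819]

0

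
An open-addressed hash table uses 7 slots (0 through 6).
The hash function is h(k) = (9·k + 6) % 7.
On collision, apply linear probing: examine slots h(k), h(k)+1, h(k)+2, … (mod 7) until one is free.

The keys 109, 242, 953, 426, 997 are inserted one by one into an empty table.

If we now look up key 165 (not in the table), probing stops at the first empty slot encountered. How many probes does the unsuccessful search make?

109 hashes to 0; slot 0 is free → place at 0.
242 hashes to 0; 0 taken → place at 1.
953 hashes to 1; 1 taken → place at 2.
426 hashes to 4; slot 4 is free → place at 4.
997 hashes to 5; slot 5 is free → place at 5.
Table: [109, 242, 953, -, 426, 997, -]
Lookup 165: h=0, probe 0,1,2,3 → slot 3 empty, not found.

4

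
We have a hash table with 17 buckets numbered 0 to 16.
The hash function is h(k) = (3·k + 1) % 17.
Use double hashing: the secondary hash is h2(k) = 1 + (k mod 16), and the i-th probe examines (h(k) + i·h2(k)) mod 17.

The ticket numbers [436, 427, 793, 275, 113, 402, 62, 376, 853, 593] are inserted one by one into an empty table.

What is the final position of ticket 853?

5

436 hashes to 0; slot 0 is free → place at 0.
427 hashes to 7; slot 7 is free → place at 7.
793 hashes to 0, h2=10; 0 taken → place at 10.
275 hashes to 10, h2=4; 10 taken → place at 14.
113 hashes to 0, h2=2; 0 taken → place at 2.
402 hashes to 0, h2=3; 0 taken → place at 3.
62 hashes to 0, h2=15; 0 taken → place at 15.
376 hashes to 7, h2=9; 7 taken → place at 16.
853 hashes to 10, h2=6; 10,16 taken → place at 5.
593 hashes to 12; slot 12 is free → place at 12.
Table: [436, ., 113, 402, ., 853, ., 427, ., ., 793, ., 593, ., 275, 62, 376]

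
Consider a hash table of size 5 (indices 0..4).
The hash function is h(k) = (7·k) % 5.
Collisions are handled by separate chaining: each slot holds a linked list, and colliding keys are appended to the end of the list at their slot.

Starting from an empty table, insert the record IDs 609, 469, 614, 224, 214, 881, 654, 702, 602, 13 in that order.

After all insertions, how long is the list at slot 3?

6

609 -> bucket 3
469 -> bucket 3 (collision)
614 -> bucket 3 (collision)
224 -> bucket 3 (collision)
214 -> bucket 3 (collision)
881 -> bucket 2
654 -> bucket 3 (collision)
702 -> bucket 4
602 -> bucket 4 (collision)
13 -> bucket 1
Final buckets:
0: _
1: 13
2: 881
3: 609 -> 469 -> 614 -> 224 -> 214 -> 654
4: 702 -> 602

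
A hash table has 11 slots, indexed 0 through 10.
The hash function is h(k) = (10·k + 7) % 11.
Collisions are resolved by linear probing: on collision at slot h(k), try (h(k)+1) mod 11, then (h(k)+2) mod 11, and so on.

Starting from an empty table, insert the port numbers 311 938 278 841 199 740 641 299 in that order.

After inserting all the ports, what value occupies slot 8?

740

311 hashes to 4; slot 4 is free => place at 4.
938 hashes to 4; 4 taken => place at 5.
278 hashes to 4; 4,5 taken => place at 6.
841 hashes to 2; slot 2 is free => place at 2.
199 hashes to 6; 6 taken => place at 7.
740 hashes to 4; 4,5,6,7 taken => place at 8.
641 hashes to 4; 4,5,6,7,8 taken => place at 9.
299 hashes to 5; 5,6,7,8,9 taken => place at 10.
Table: [_, _, 841, _, 311, 938, 278, 199, 740, 641, 299]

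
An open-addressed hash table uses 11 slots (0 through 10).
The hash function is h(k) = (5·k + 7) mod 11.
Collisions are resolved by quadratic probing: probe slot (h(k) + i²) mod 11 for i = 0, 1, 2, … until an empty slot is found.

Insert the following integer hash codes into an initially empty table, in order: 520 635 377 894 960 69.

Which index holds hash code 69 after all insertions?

5

520: h=0 -> slot 0
635: h=3 -> slot 3
377: h=0, probe 0,1 -> slot 1
894: h=0, probe 0,1,4 -> slot 4
960: h=0, probe 0,1,4,9 -> slot 9
69: h=0, probe 0,1,4,9,5 -> slot 5
Table: [520, 377, ., 635, 894, 69, ., ., ., 960, .]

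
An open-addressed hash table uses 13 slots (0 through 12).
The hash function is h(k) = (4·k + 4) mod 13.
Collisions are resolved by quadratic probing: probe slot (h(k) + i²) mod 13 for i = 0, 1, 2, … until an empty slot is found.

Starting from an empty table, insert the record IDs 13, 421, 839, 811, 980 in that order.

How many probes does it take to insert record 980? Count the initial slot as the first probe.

3

13 hashes to 4; slot 4 is free => place at 4.
421 hashes to 11; slot 11 is free => place at 11.
839 hashes to 6; slot 6 is free => place at 6.
811 hashes to 11; 11 taken => place at 12.
980 hashes to 11; 11,12 taken => place at 2.
Table: [—, —, 980, —, 13, —, 839, —, —, —, —, 421, 811]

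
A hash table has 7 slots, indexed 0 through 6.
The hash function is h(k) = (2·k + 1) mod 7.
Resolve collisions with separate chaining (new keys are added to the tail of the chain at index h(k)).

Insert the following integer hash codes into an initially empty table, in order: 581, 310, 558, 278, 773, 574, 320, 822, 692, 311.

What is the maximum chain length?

581 -> bucket 1
310 -> bucket 5
558 -> bucket 4
278 -> bucket 4 (collision)
773 -> bucket 0
574 -> bucket 1 (collision)
320 -> bucket 4 (collision)
822 -> bucket 0 (collision)
692 -> bucket 6
311 -> bucket 0 (collision)
Final buckets:
0: 773 -> 822 -> 311
1: 581 -> 574
2: ∅
3: ∅
4: 558 -> 278 -> 320
5: 310
6: 692

3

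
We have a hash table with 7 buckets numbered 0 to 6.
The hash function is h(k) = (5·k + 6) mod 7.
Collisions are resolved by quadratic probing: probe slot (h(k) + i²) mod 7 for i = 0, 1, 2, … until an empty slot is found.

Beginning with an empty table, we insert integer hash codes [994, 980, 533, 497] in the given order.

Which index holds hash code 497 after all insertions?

994 hashes to 6; slot 6 is free → place at 6.
980 hashes to 6; 6 taken → place at 0.
533 hashes to 4; slot 4 is free → place at 4.
497 hashes to 6; 6,0 taken → place at 3.
Table: [980, -, -, 497, 533, -, 994]

3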